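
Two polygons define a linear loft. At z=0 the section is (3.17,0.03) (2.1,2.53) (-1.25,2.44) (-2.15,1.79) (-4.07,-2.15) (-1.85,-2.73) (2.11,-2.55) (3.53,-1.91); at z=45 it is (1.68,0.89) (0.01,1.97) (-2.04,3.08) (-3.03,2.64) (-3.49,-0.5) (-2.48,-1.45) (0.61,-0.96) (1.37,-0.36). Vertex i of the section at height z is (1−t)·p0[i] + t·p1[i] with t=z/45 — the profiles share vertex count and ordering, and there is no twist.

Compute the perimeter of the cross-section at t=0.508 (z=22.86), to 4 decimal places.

Perimeter at t=0.508: 17.9555

Cross-section at t=0.508: each vertex is (1-t)·p0[i] + t·p1[i].
  v1: (1-0.508)·(3.17,0.03) + 0.508·(1.68,0.89) = (2.4131,0.4669)
  v2: (1-0.508)·(2.1,2.53) + 0.508·(0.01,1.97) = (1.0383,2.2455)
  v3: (1-0.508)·(-1.25,2.44) + 0.508·(-2.04,3.08) = (-1.6513,2.7651)
  v4: (1-0.508)·(-2.15,1.79) + 0.508·(-3.03,2.64) = (-2.5970,2.2218)
  v5: (1-0.508)·(-4.07,-2.15) + 0.508·(-3.49,-0.5) = (-3.7754,-1.3118)
  v6: (1-0.508)·(-1.85,-2.73) + 0.508·(-2.48,-1.45) = (-2.1700,-2.0798)
  v7: (1-0.508)·(2.11,-2.55) + 0.508·(0.61,-0.96) = (1.3480,-1.7423)
  v8: (1-0.508)·(3.53,-1.91) + 0.508·(1.37,-0.36) = (2.4327,-1.1226)
Perimeter = Σ |v_{i+1} − v_i|:
  edge 1→2: √(-1.3748² + 1.7786²) = 2.2480 (running 2.2480)
  edge 2→3: √(-2.6896² + 0.5196²) = 2.7393 (running 4.9874)
  edge 3→4: √(-0.9457² + -0.5433²) = 1.0907 (running 6.0780)
  edge 4→5: √(-1.1783² + -3.5336²) = 3.7249 (running 9.8029)
  edge 5→6: √(1.6053² + -0.7680²) = 1.7796 (running 11.5825)
  edge 6→7: √(3.5180² + 0.3375²) = 3.5342 (running 15.1167)
  edge 7→8: √(1.0847² + 0.6197²) = 1.2492 (running 16.3659)
  edge 8→1: √(-0.0196² + 1.5895²) = 1.5896 (running 17.9555)
Perimeter = 17.9555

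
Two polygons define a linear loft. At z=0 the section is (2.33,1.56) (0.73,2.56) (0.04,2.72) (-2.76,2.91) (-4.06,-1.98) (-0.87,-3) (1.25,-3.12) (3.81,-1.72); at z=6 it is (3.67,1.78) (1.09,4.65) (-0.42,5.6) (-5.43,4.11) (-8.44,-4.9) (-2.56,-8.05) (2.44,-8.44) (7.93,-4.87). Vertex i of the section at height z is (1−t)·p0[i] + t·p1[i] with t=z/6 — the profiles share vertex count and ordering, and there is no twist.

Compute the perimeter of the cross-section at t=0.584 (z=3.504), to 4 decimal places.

Cross-section at t=0.584: each vertex is (1-t)·p0[i] + t·p1[i].
  v1: (1-0.584)·(2.33,1.56) + 0.584·(3.67,1.78) = (3.1126,1.6885)
  v2: (1-0.584)·(0.73,2.56) + 0.584·(1.09,4.65) = (0.9402,3.7806)
  v3: (1-0.584)·(0.04,2.72) + 0.584·(-0.42,5.6) = (-0.2286,4.4019)
  v4: (1-0.584)·(-2.76,2.91) + 0.584·(-5.43,4.11) = (-4.3193,3.6108)
  v5: (1-0.584)·(-4.06,-1.98) + 0.584·(-8.44,-4.9) = (-6.6179,-3.6853)
  v6: (1-0.584)·(-0.87,-3) + 0.584·(-2.56,-8.05) = (-1.8570,-5.9492)
  v7: (1-0.584)·(1.25,-3.12) + 0.584·(2.44,-8.44) = (1.9450,-6.2269)
  v8: (1-0.584)·(3.81,-1.72) + 0.584·(7.93,-4.87) = (6.2161,-3.5596)
Perimeter = Σ |v_{i+1} − v_i|:
  edge 1→2: √(-2.1723² + 2.0921²) = 3.0159 (running 3.0159)
  edge 2→3: √(-1.1689² + 0.6214²) = 1.3238 (running 4.3397)
  edge 3→4: √(-4.0906² + -0.7911²) = 4.1664 (running 8.5061)
  edge 4→5: √(-2.2986² + -7.2961²) = 7.6496 (running 16.1557)
  edge 5→6: √(4.7610² + -2.2639²) = 5.2718 (running 21.4276)
  edge 6→7: √(3.8019² + -0.2777²) = 3.8120 (running 25.2396)
  edge 7→8: √(4.2711² + 2.6673²) = 5.0356 (running 30.2752)
  edge 8→1: √(-3.1035² + 5.2481²) = 6.0971 (running 36.3722)
Perimeter = 36.3722

Perimeter at t=0.584: 36.3722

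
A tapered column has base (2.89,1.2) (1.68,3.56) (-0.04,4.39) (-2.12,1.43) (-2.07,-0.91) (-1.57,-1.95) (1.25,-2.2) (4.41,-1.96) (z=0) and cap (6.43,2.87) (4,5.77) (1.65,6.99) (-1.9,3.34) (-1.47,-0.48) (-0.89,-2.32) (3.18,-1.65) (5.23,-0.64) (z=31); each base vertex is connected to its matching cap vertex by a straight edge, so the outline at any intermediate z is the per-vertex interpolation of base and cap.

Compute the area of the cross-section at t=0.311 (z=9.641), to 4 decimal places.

Area at t=0.311: 35.2558

Cross-section at t=0.311: each vertex is (1-t)·p0[i] + t·p1[i].
  v1: (1-0.311)·(2.89,1.2) + 0.311·(6.43,2.87) = (3.9909,1.7194)
  v2: (1-0.311)·(1.68,3.56) + 0.311·(4,5.77) = (2.4015,4.2473)
  v3: (1-0.311)·(-0.04,4.39) + 0.311·(1.65,6.99) = (0.4856,5.1986)
  v4: (1-0.311)·(-2.12,1.43) + 0.311·(-1.9,3.34) = (-2.0516,2.0240)
  v5: (1-0.311)·(-2.07,-0.91) + 0.311·(-1.47,-0.48) = (-1.8834,-0.7763)
  v6: (1-0.311)·(-1.57,-1.95) + 0.311·(-0.89,-2.32) = (-1.3585,-2.0651)
  v7: (1-0.311)·(1.25,-2.2) + 0.311·(3.18,-1.65) = (1.8502,-2.0290)
  v8: (1-0.311)·(4.41,-1.96) + 0.311·(5.23,-0.64) = (4.6650,-1.5495)
Shoelace sum Σ(x_i·y_{i+1} − x_{i+1}·y_i):
  i=1: 3.9909·4.2473 − 2.4015·1.7194 = +12.8217 (running +12.8217)
  i=2: 2.4015·5.1986 − 0.4856·4.2473 = +10.4221 (running +23.2437)
  i=3: 0.4856·2.0240 − -2.0516·5.1986 = +11.6482 (running +34.8919)
  i=4: -2.0516·-0.7763 − -1.8834·2.0240 = +5.4046 (running +40.2965)
  i=5: -1.8834·-2.0651 − -1.3585·-0.7763 = +2.8348 (running +43.1313)
  i=6: -1.3585·-2.0290 − 1.8502·-2.0651 = +6.5772 (running +49.7085)
  i=7: 1.8502·-1.5495 − 4.6650·-2.0290 = +6.5982 (running +56.3067)
  i=8: 4.6650·1.7194 − 3.9909·-1.5495 = +14.2048 (running +70.5115)
Area = |Σ|/2 = |70.5115|/2 = 35.2558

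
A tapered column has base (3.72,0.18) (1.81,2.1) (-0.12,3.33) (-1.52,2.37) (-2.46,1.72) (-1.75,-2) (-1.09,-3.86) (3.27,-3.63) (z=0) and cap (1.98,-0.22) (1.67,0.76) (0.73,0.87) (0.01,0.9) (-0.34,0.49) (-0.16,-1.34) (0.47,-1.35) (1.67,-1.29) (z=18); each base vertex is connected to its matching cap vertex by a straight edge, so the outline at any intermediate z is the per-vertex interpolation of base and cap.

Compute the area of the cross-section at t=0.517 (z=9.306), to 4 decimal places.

Area at t=0.517: 14.7223

Cross-section at t=0.517: each vertex is (1-t)·p0[i] + t·p1[i].
  v1: (1-0.517)·(3.72,0.18) + 0.517·(1.98,-0.22) = (2.8204,-0.0268)
  v2: (1-0.517)·(1.81,2.1) + 0.517·(1.67,0.76) = (1.7376,1.4072)
  v3: (1-0.517)·(-0.12,3.33) + 0.517·(0.73,0.87) = (0.3195,2.0582)
  v4: (1-0.517)·(-1.52,2.37) + 0.517·(0.01,0.9) = (-0.7290,1.6100)
  v5: (1-0.517)·(-2.46,1.72) + 0.517·(-0.34,0.49) = (-1.3640,1.0841)
  v6: (1-0.517)·(-1.75,-2) + 0.517·(-0.16,-1.34) = (-0.9280,-1.6588)
  v7: (1-0.517)·(-1.09,-3.86) + 0.517·(0.47,-1.35) = (-0.2835,-2.5623)
  v8: (1-0.517)·(3.27,-3.63) + 0.517·(1.67,-1.29) = (2.4428,-2.4202)
Shoelace sum Σ(x_i·y_{i+1} − x_{i+1}·y_i):
  i=1: 2.8204·1.4072 − 1.7376·-0.0268 = +4.0155 (running +4.0155)
  i=2: 1.7376·2.0582 − 0.3195·1.4072 = +3.1268 (running +7.1423)
  i=3: 0.3195·1.6100 − -0.7290·2.0582 = +2.0147 (running +9.1570)
  i=4: -0.7290·1.0841 − -1.3640·1.6100 = +1.4057 (running +10.5627)
  i=5: -1.3640·-1.6588 − -0.9280·1.0841 = +3.2685 (running +13.8312)
  i=6: -0.9280·-2.5623 − -0.2835·-1.6588 = +1.9075 (running +15.7388)
  i=7: -0.2835·-2.4202 − 2.4428·-2.5623 = +6.9453 (running +22.6841)
  i=8: 2.4428·-0.0268 − 2.8204·-2.4202 = +6.7606 (running +29.4447)
Area = |Σ|/2 = |29.4447|/2 = 14.7223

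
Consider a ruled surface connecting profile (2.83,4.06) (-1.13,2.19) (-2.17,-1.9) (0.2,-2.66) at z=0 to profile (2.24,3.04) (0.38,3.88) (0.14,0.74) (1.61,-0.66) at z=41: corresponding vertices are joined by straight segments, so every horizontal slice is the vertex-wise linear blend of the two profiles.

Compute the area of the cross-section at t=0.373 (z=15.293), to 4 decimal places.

Area at t=0.373: 12.2452

Cross-section at t=0.373: each vertex is (1-t)·p0[i] + t·p1[i].
  v1: (1-0.373)·(2.83,4.06) + 0.373·(2.24,3.04) = (2.6099,3.6795)
  v2: (1-0.373)·(-1.13,2.19) + 0.373·(0.38,3.88) = (-0.5668,2.8204)
  v3: (1-0.373)·(-2.17,-1.9) + 0.373·(0.14,0.74) = (-1.3084,-0.9153)
  v4: (1-0.373)·(0.2,-2.66) + 0.373·(1.61,-0.66) = (0.7259,-1.9140)
Shoelace sum Σ(x_i·y_{i+1} − x_{i+1}·y_i):
  i=1: 2.6099·2.8204 − -0.5668·3.6795 = +9.4464 (running +9.4464)
  i=2: -0.5668·-0.9153 − -1.3084·2.8204 = +4.2088 (running +13.6553)
  i=3: -1.3084·-1.9140 − 0.7259·-0.9153 = +3.1686 (running +16.8239)
  i=4: 0.7259·3.6795 − 2.6099·-1.9140 = +7.6665 (running +24.4904)
Area = |Σ|/2 = |24.4904|/2 = 12.2452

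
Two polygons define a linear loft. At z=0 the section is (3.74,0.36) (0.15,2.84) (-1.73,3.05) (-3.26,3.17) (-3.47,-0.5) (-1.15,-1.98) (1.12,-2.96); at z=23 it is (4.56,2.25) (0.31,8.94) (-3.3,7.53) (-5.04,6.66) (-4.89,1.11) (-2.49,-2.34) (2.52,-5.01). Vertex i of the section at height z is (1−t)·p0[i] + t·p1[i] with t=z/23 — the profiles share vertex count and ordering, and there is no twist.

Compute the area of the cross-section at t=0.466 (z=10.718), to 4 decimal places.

Area at t=0.466: 52.3479

Cross-section at t=0.466: each vertex is (1-t)·p0[i] + t·p1[i].
  v1: (1-0.466)·(3.74,0.36) + 0.466·(4.56,2.25) = (4.1221,1.2407)
  v2: (1-0.466)·(0.15,2.84) + 0.466·(0.31,8.94) = (0.2246,5.6826)
  v3: (1-0.466)·(-1.73,3.05) + 0.466·(-3.3,7.53) = (-2.4616,5.1377)
  v4: (1-0.466)·(-3.26,3.17) + 0.466·(-5.04,6.66) = (-4.0895,4.7963)
  v5: (1-0.466)·(-3.47,-0.5) + 0.466·(-4.89,1.11) = (-4.1317,0.2503)
  v6: (1-0.466)·(-1.15,-1.98) + 0.466·(-2.49,-2.34) = (-1.7744,-2.1478)
  v7: (1-0.466)·(1.12,-2.96) + 0.466·(2.52,-5.01) = (1.7724,-3.9153)
Shoelace sum Σ(x_i·y_{i+1} − x_{i+1}·y_i):
  i=1: 4.1221·5.6826 − 0.2246·1.2407 = +23.1457 (running +23.1457)
  i=2: 0.2246·5.1377 − -2.4616·5.6826 = +15.1421 (running +38.2879)
  i=3: -2.4616·4.7963 − -4.0895·5.1377 = +9.2037 (running +47.4915)
  i=4: -4.0895·0.2503 − -4.1317·4.7963 = +18.7937 (running +66.2852)
  i=5: -4.1317·-2.1478 − -1.7744·0.2503 = +9.3180 (running +75.6032)
  i=6: -1.7744·-3.9153 − 1.7724·-2.1478 = +10.7542 (running +86.3574)
  i=7: 1.7724·1.2407 − 4.1221·-3.9153 = +18.3384 (running +104.6958)
Area = |Σ|/2 = |104.6958|/2 = 52.3479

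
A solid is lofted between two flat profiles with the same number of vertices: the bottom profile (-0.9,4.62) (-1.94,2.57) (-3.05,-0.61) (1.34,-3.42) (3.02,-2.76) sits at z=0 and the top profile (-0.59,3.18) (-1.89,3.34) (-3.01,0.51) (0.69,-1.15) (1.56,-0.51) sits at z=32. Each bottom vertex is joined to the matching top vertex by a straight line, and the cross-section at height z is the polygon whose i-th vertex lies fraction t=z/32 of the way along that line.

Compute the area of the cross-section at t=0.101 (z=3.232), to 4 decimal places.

Cross-section at t=0.101: each vertex is (1-t)·p0[i] + t·p1[i].
  v1: (1-0.101)·(-0.9,4.62) + 0.101·(-0.59,3.18) = (-0.8687,4.4746)
  v2: (1-0.101)·(-1.94,2.57) + 0.101·(-1.89,3.34) = (-1.9349,2.6478)
  v3: (1-0.101)·(-3.05,-0.61) + 0.101·(-3.01,0.51) = (-3.0460,-0.4969)
  v4: (1-0.101)·(1.34,-3.42) + 0.101·(0.69,-1.15) = (1.2744,-3.1907)
  v5: (1-0.101)·(3.02,-2.76) + 0.101·(1.56,-0.51) = (2.8725,-2.5327)
Shoelace sum Σ(x_i·y_{i+1} − x_{i+1}·y_i):
  i=1: -0.8687·2.6478 − -1.9349·4.4746 = +6.3580 (running +6.3580)
  i=2: -1.9349·-0.4969 − -3.0460·2.6478 = +9.0264 (running +15.3844)
  i=3: -3.0460·-3.1907 − 1.2744·-0.4969 = +10.3520 (running +25.7364)
  i=4: 1.2744·-2.5327 − 2.8725·-3.1907 = +5.9379 (running +31.6743)
  i=5: 2.8725·4.4746 − -0.8687·-2.5327 = +10.6532 (running +42.3275)
Area = |Σ|/2 = |42.3275|/2 = 21.1638

Area at t=0.101: 21.1638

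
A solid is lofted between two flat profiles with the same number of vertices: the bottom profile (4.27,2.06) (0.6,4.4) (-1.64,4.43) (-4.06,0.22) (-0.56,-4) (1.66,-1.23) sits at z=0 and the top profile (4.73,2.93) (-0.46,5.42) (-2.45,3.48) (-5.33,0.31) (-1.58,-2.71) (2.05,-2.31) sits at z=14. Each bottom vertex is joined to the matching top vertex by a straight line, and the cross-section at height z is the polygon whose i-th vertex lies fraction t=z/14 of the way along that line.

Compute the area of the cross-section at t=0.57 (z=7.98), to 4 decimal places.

Area at t=0.57: 44.2137

Cross-section at t=0.57: each vertex is (1-t)·p0[i] + t·p1[i].
  v1: (1-0.57)·(4.27,2.06) + 0.57·(4.73,2.93) = (4.5322,2.5559)
  v2: (1-0.57)·(0.6,4.4) + 0.57·(-0.46,5.42) = (-0.0042,4.9814)
  v3: (1-0.57)·(-1.64,4.43) + 0.57·(-2.45,3.48) = (-2.1017,3.8885)
  v4: (1-0.57)·(-4.06,0.22) + 0.57·(-5.33,0.31) = (-4.7839,0.2713)
  v5: (1-0.57)·(-0.56,-4) + 0.57·(-1.58,-2.71) = (-1.1414,-3.2647)
  v6: (1-0.57)·(1.66,-1.23) + 0.57·(2.05,-2.31) = (1.8823,-1.8456)
Shoelace sum Σ(x_i·y_{i+1} − x_{i+1}·y_i):
  i=1: 4.5322·4.9814 − -0.0042·2.5559 = +22.5874 (running +22.5874)
  i=2: -0.0042·3.8885 − -2.1017·4.9814 = +10.4531 (running +33.0405)
  i=3: -2.1017·0.2713 − -4.7839·3.8885 = +18.0320 (running +51.0725)
  i=4: -4.7839·-3.2647 − -1.1414·0.2713 = +15.9277 (running +67.0002)
  i=5: -1.1414·-1.8456 − 1.8823·-3.2647 = +8.2517 (running +75.2519)
  i=6: 1.8823·2.5559 − 4.5322·-1.8456 = +13.1756 (running +88.4275)
Area = |Σ|/2 = |88.4275|/2 = 44.2137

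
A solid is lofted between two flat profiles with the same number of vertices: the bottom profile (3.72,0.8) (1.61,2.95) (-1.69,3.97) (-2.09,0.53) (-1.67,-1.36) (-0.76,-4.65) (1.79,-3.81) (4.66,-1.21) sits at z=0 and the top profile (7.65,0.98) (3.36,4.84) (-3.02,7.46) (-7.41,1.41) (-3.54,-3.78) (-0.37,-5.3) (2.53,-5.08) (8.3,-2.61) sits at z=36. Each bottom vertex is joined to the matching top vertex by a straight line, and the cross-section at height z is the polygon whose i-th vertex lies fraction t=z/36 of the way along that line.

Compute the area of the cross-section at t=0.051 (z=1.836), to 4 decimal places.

Cross-section at t=0.051: each vertex is (1-t)·p0[i] + t·p1[i].
  v1: (1-0.051)·(3.72,0.8) + 0.051·(7.65,0.98) = (3.9204,0.8092)
  v2: (1-0.051)·(1.61,2.95) + 0.051·(3.36,4.84) = (1.6992,3.0464)
  v3: (1-0.051)·(-1.69,3.97) + 0.051·(-3.02,7.46) = (-1.7578,4.1480)
  v4: (1-0.051)·(-2.09,0.53) + 0.051·(-7.41,1.41) = (-2.3613,0.5749)
  v5: (1-0.051)·(-1.67,-1.36) + 0.051·(-3.54,-3.78) = (-1.7654,-1.4834)
  v6: (1-0.051)·(-0.76,-4.65) + 0.051·(-0.37,-5.3) = (-0.7401,-4.6831)
  v7: (1-0.051)·(1.79,-3.81) + 0.051·(2.53,-5.08) = (1.8277,-3.8748)
  v8: (1-0.051)·(4.66,-1.21) + 0.051·(8.3,-2.61) = (4.8456,-1.2814)
Shoelace sum Σ(x_i·y_{i+1} − x_{i+1}·y_i):
  i=1: 3.9204·3.0464 − 1.6992·0.8092 = +10.5682 (running +10.5682)
  i=2: 1.6992·4.1480 − -1.7578·3.0464 = +12.4035 (running +22.9717)
  i=3: -1.7578·0.5749 − -2.3613·4.1480 = +8.7842 (running +31.7559)
  i=4: -2.3613·-1.4834 − -1.7654·0.5749 = +4.5177 (running +36.2736)
  i=5: -1.7654·-4.6831 − -0.7401·-1.4834 = +7.1696 (running +43.4432)
  i=6: -0.7401·-3.8748 − 1.8277·-4.6831 = +11.4273 (running +54.8705)
  i=7: 1.8277·-1.2814 − 4.8456·-3.8748 = +16.4337 (running +71.3042)
  i=8: 4.8456·0.8092 − 3.9204·-1.2814 = +8.9446 (running +80.2488)
Area = |Σ|/2 = |80.2488|/2 = 40.1244

Area at t=0.051: 40.1244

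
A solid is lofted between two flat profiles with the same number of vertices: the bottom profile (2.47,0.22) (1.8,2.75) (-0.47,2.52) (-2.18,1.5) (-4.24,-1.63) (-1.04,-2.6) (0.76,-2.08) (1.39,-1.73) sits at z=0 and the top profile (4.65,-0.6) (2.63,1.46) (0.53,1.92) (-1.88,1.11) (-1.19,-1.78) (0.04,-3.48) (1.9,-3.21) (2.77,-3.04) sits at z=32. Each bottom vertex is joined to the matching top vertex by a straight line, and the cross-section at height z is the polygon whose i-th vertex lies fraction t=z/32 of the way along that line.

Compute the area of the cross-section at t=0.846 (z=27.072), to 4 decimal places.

Area at t=0.846: 23.8893

Cross-section at t=0.846: each vertex is (1-t)·p0[i] + t·p1[i].
  v1: (1-0.846)·(2.47,0.22) + 0.846·(4.65,-0.6) = (4.3143,-0.4737)
  v2: (1-0.846)·(1.8,2.75) + 0.846·(2.63,1.46) = (2.5022,1.6587)
  v3: (1-0.846)·(-0.47,2.52) + 0.846·(0.53,1.92) = (0.3760,2.0124)
  v4: (1-0.846)·(-2.18,1.5) + 0.846·(-1.88,1.11) = (-1.9262,1.1701)
  v5: (1-0.846)·(-4.24,-1.63) + 0.846·(-1.19,-1.78) = (-1.6597,-1.7569)
  v6: (1-0.846)·(-1.04,-2.6) + 0.846·(0.04,-3.48) = (-0.1263,-3.3445)
  v7: (1-0.846)·(0.76,-2.08) + 0.846·(1.9,-3.21) = (1.7244,-3.0360)
  v8: (1-0.846)·(1.39,-1.73) + 0.846·(2.77,-3.04) = (2.5575,-2.8383)
Shoelace sum Σ(x_i·y_{i+1} − x_{i+1}·y_i):
  i=1: 4.3143·1.6587 − 2.5022·-0.4737 = +8.3413 (running +8.3413)
  i=2: 2.5022·2.0124 − 0.3760·1.6587 = +4.4117 (running +12.7530)
  i=3: 0.3760·1.1701 − -1.9262·2.0124 = +4.3162 (running +17.0692)
  i=4: -1.9262·-1.7569 − -1.6597·1.1701 = +5.3261 (running +22.3953)
  i=5: -1.6597·-3.3445 − -0.1263·-1.7569 = +5.3289 (running +27.7242)
  i=6: -0.1263·-3.0360 − 1.7244·-3.3445 = +6.1509 (running +33.8751)
  i=7: 1.7244·-2.8383 − 2.5575·-3.0360 = +2.8700 (running +36.7451)
  i=8: 2.5575·-0.4737 − 4.3143·-2.8383 = +11.0335 (running +47.7786)
Area = |Σ|/2 = |47.7786|/2 = 23.8893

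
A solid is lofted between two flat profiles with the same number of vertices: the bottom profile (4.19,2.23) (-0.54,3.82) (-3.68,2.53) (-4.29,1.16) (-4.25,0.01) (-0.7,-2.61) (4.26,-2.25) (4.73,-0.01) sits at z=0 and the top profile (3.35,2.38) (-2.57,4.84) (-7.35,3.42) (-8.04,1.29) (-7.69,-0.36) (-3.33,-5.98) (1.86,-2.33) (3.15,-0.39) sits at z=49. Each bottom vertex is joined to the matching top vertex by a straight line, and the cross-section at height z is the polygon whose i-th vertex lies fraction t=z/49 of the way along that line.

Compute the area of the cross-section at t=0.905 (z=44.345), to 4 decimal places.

Cross-section at t=0.905: each vertex is (1-t)·p0[i] + t·p1[i].
  v1: (1-0.905)·(4.19,2.23) + 0.905·(3.35,2.38) = (3.4298,2.3658)
  v2: (1-0.905)·(-0.54,3.82) + 0.905·(-2.57,4.84) = (-2.3771,4.7431)
  v3: (1-0.905)·(-3.68,2.53) + 0.905·(-7.35,3.42) = (-7.0013,3.3354)
  v4: (1-0.905)·(-4.29,1.16) + 0.905·(-8.04,1.29) = (-7.6837,1.2776)
  v5: (1-0.905)·(-4.25,0.01) + 0.905·(-7.69,-0.36) = (-7.3632,-0.3248)
  v6: (1-0.905)·(-0.7,-2.61) + 0.905·(-3.33,-5.98) = (-3.0802,-5.6599)
  v7: (1-0.905)·(4.26,-2.25) + 0.905·(1.86,-2.33) = (2.0880,-2.3224)
  v8: (1-0.905)·(4.73,-0.01) + 0.905·(3.15,-0.39) = (3.3001,-0.3539)
Shoelace sum Σ(x_i·y_{i+1} − x_{i+1}·y_i):
  i=1: 3.4298·4.7431 − -2.3771·2.3658 = +21.8916 (running +21.8916)
  i=2: -2.3771·3.3354 − -7.0013·4.7431 = +25.2792 (running +47.1709)
  i=3: -7.0013·1.2776 − -7.6837·3.3354 = +16.6835 (running +63.8544)
  i=4: -7.6837·-0.3248 − -7.3632·1.2776 = +11.9037 (running +75.7580)
  i=5: -7.3632·-5.6599 − -3.0802·-0.3248 = +40.6740 (running +116.4320)
  i=6: -3.0802·-2.3224 − 2.0880·-5.6599 = +18.9711 (running +135.4031)
  i=7: 2.0880·-0.3539 − 3.3001·-2.3224 = +6.9252 (running +142.3283)
  i=8: 3.3001·2.3658 − 3.4298·-0.3539 = +9.0210 (running +151.3494)
Area = |Σ|/2 = |151.3494|/2 = 75.6747

Area at t=0.905: 75.6747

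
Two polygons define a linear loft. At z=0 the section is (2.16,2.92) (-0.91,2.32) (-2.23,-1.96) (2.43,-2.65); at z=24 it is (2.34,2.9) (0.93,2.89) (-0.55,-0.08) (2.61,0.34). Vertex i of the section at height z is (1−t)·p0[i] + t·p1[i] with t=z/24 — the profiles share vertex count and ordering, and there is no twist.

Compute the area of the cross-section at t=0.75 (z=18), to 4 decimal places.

Area at t=0.75: 8.7696

Cross-section at t=0.75: each vertex is (1-t)·p0[i] + t·p1[i].
  v1: (1-0.75)·(2.16,2.92) + 0.75·(2.34,2.9) = (2.2950,2.9050)
  v2: (1-0.75)·(-0.91,2.32) + 0.75·(0.93,2.89) = (0.4700,2.7475)
  v3: (1-0.75)·(-2.23,-1.96) + 0.75·(-0.55,-0.08) = (-0.9700,-0.5500)
  v4: (1-0.75)·(2.43,-2.65) + 0.75·(2.61,0.34) = (2.5650,-0.4075)
Shoelace sum Σ(x_i·y_{i+1} − x_{i+1}·y_i):
  i=1: 2.2950·2.7475 − 0.4700·2.9050 = +4.9402 (running +4.9402)
  i=2: 0.4700·-0.5500 − -0.9700·2.7475 = +2.4066 (running +7.3467)
  i=3: -0.9700·-0.4075 − 2.5650·-0.5500 = +1.8060 (running +9.1528)
  i=4: 2.5650·2.9050 − 2.2950·-0.4075 = +8.3865 (running +17.5393)
Area = |Σ|/2 = |17.5393|/2 = 8.7696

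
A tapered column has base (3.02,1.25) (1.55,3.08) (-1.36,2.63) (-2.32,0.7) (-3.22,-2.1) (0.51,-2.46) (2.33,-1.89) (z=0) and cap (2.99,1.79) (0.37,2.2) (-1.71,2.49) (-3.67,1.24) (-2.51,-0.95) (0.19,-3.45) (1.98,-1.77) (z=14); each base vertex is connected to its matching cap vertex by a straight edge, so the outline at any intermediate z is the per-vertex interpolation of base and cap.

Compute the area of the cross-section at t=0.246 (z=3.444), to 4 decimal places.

Area at t=0.246: 25.1594

Cross-section at t=0.246: each vertex is (1-t)·p0[i] + t·p1[i].
  v1: (1-0.246)·(3.02,1.25) + 0.246·(2.99,1.79) = (3.0126,1.3828)
  v2: (1-0.246)·(1.55,3.08) + 0.246·(0.37,2.2) = (1.2597,2.8635)
  v3: (1-0.246)·(-1.36,2.63) + 0.246·(-1.71,2.49) = (-1.4461,2.5956)
  v4: (1-0.246)·(-2.32,0.7) + 0.246·(-3.67,1.24) = (-2.6521,0.8328)
  v5: (1-0.246)·(-3.22,-2.1) + 0.246·(-2.51,-0.95) = (-3.0453,-1.8171)
  v6: (1-0.246)·(0.51,-2.46) + 0.246·(0.19,-3.45) = (0.4313,-2.7035)
  v7: (1-0.246)·(2.33,-1.89) + 0.246·(1.98,-1.77) = (2.2439,-1.8605)
Shoelace sum Σ(x_i·y_{i+1} − x_{i+1}·y_i):
  i=1: 3.0126·2.8635 − 1.2597·1.3828 = +6.8847 (running +6.8847)
  i=2: 1.2597·2.5956 − -1.4461·2.8635 = +7.4106 (running +14.2953)
  i=3: -1.4461·0.8328 − -2.6521·2.5956 = +5.6793 (running +19.9746)
  i=4: -2.6521·-1.8171 − -3.0453·0.8328 = +7.3554 (running +27.3300)
  i=5: -3.0453·-2.7035 − 0.4313·-1.8171 = +9.0169 (running +36.3469)
  i=6: 0.4313·-1.8605 − 2.2439·-2.7035 = +5.2641 (running +41.6110)
  i=7: 2.2439·1.3828 − 3.0126·-1.8605 = +8.7079 (running +50.3189)
Area = |Σ|/2 = |50.3189|/2 = 25.1594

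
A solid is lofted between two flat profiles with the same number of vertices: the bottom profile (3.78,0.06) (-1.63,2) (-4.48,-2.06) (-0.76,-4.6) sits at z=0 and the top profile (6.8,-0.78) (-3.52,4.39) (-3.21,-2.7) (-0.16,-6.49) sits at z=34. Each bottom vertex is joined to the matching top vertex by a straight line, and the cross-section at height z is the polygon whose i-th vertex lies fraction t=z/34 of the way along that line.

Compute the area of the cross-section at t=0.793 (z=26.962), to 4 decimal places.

Area at t=0.793: 50.9997

Cross-section at t=0.793: each vertex is (1-t)·p0[i] + t·p1[i].
  v1: (1-0.793)·(3.78,0.06) + 0.793·(6.8,-0.78) = (6.1749,-0.6061)
  v2: (1-0.793)·(-1.63,2) + 0.793·(-3.52,4.39) = (-3.1288,3.8953)
  v3: (1-0.793)·(-4.48,-2.06) + 0.793·(-3.21,-2.7) = (-3.4729,-2.5675)
  v4: (1-0.793)·(-0.76,-4.6) + 0.793·(-0.16,-6.49) = (-0.2842,-6.0988)
Shoelace sum Σ(x_i·y_{i+1} − x_{i+1}·y_i):
  i=1: 6.1749·3.8953 − -3.1288·-0.6061 = +22.1563 (running +22.1563)
  i=2: -3.1288·-2.5675 − -3.4729·3.8953 = +21.5610 (running +43.7174)
  i=3: -3.4729·-6.0988 − -0.2842·-2.5675 = +20.4507 (running +64.1680)
  i=4: -0.2842·-0.6061 − 6.1749·-6.0988 = +37.8313 (running +101.9993)
Area = |Σ|/2 = |101.9993|/2 = 50.9997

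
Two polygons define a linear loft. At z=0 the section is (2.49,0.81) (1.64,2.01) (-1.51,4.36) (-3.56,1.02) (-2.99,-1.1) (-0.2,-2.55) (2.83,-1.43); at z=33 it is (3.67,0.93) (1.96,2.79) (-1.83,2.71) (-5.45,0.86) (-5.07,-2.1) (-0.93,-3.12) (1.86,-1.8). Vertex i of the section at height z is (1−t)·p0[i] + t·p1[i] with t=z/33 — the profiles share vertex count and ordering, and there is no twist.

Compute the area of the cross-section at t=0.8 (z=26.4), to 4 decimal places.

Cross-section at t=0.8: each vertex is (1-t)·p0[i] + t·p1[i].
  v1: (1-0.8)·(2.49,0.81) + 0.8·(3.67,0.93) = (3.4340,0.9060)
  v2: (1-0.8)·(1.64,2.01) + 0.8·(1.96,2.79) = (1.8960,2.6340)
  v3: (1-0.8)·(-1.51,4.36) + 0.8·(-1.83,2.71) = (-1.7660,3.0400)
  v4: (1-0.8)·(-3.56,1.02) + 0.8·(-5.45,0.86) = (-5.0720,0.8920)
  v5: (1-0.8)·(-2.99,-1.1) + 0.8·(-5.07,-2.1) = (-4.6540,-1.9000)
  v6: (1-0.8)·(-0.2,-2.55) + 0.8·(-0.93,-3.12) = (-0.7840,-3.0060)
  v7: (1-0.8)·(2.83,-1.43) + 0.8·(1.86,-1.8) = (2.0540,-1.7260)
Shoelace sum Σ(x_i·y_{i+1} − x_{i+1}·y_i):
  i=1: 3.4340·2.6340 − 1.8960·0.9060 = +7.3274 (running +7.3274)
  i=2: 1.8960·3.0400 − -1.7660·2.6340 = +10.4155 (running +17.7429)
  i=3: -1.7660·0.8920 − -5.0720·3.0400 = +13.8436 (running +31.5865)
  i=4: -5.0720·-1.9000 − -4.6540·0.8920 = +13.7882 (running +45.3746)
  i=5: -4.6540·-3.0060 − -0.7840·-1.9000 = +12.5003 (running +57.8750)
  i=6: -0.7840·-1.7260 − 2.0540·-3.0060 = +7.5275 (running +65.4025)
  i=7: 2.0540·0.9060 − 3.4340·-1.7260 = +7.7880 (running +73.1905)
Area = |Σ|/2 = |73.1905|/2 = 36.5952

Area at t=0.8: 36.5952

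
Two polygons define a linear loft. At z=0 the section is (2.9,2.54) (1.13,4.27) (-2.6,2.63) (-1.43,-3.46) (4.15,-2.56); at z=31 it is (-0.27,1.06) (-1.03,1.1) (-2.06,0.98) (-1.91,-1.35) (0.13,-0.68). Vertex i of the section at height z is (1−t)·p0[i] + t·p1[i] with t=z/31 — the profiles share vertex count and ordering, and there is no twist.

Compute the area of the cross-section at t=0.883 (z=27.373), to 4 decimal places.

Cross-section at t=0.883: each vertex is (1-t)·p0[i] + t·p1[i].
  v1: (1-0.883)·(2.9,2.54) + 0.883·(-0.27,1.06) = (0.1009,1.2332)
  v2: (1-0.883)·(1.13,4.27) + 0.883·(-1.03,1.1) = (-0.7773,1.4709)
  v3: (1-0.883)·(-2.6,2.63) + 0.883·(-2.06,0.98) = (-2.1232,1.1730)
  v4: (1-0.883)·(-1.43,-3.46) + 0.883·(-1.91,-1.35) = (-1.8538,-1.5969)
  v5: (1-0.883)·(4.15,-2.56) + 0.883·(0.13,-0.68) = (0.6003,-0.9000)
Shoelace sum Σ(x_i·y_{i+1} − x_{i+1}·y_i):
  i=1: 0.1009·1.4709 − -0.7773·1.2332 = +1.1069 (running +1.1069)
  i=2: -0.7773·1.1730 − -2.1232·1.4709 = +2.2112 (running +3.3181)
  i=3: -2.1232·-1.5969 − -1.8538·1.1730 = +5.5651 (running +8.8832)
  i=4: -1.8538·-0.9000 − 0.6003·-1.5969 = +2.6270 (running +11.5102)
  i=5: 0.6003·1.2332 − 0.1009·-0.9000 = +0.8311 (running +12.3413)
Area = |Σ|/2 = |12.3413|/2 = 6.1707

Area at t=0.883: 6.1707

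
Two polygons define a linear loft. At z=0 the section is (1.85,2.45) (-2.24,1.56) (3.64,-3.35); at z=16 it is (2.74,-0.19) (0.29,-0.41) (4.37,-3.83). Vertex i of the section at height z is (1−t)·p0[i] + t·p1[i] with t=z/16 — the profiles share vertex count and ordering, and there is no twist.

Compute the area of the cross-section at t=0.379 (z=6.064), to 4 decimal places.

Cross-section at t=0.379: each vertex is (1-t)·p0[i] + t·p1[i].
  v1: (1-0.379)·(1.85,2.45) + 0.379·(2.74,-0.19) = (2.1873,1.4494)
  v2: (1-0.379)·(-2.24,1.56) + 0.379·(0.29,-0.41) = (-1.2811,0.8134)
  v3: (1-0.379)·(3.64,-3.35) + 0.379·(4.37,-3.83) = (3.9167,-3.5319)
Shoelace sum Σ(x_i·y_{i+1} − x_{i+1}·y_i):
  i=1: 2.1873·0.8134 − -1.2811·1.4494 = +3.6360 (running +3.6360)
  i=2: -1.2811·-3.5319 − 3.9167·0.8134 = +1.3391 (running +4.9752)
  i=3: 3.9167·1.4494 − 2.1873·-3.5319 = +13.4024 (running +18.3775)
Area = |Σ|/2 = |18.3775|/2 = 9.1888

Area at t=0.379: 9.1888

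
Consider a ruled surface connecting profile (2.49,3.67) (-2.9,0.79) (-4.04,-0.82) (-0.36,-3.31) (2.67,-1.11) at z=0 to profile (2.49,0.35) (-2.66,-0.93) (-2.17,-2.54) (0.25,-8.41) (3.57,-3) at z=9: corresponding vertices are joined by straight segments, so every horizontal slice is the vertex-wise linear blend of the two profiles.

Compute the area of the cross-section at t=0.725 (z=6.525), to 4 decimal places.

Area at t=0.725: 29.5717

Cross-section at t=0.725: each vertex is (1-t)·p0[i] + t·p1[i].
  v1: (1-0.725)·(2.49,3.67) + 0.725·(2.49,0.35) = (2.4900,1.2630)
  v2: (1-0.725)·(-2.9,0.79) + 0.725·(-2.66,-0.93) = (-2.7260,-0.4570)
  v3: (1-0.725)·(-4.04,-0.82) + 0.725·(-2.17,-2.54) = (-2.6843,-2.0670)
  v4: (1-0.725)·(-0.36,-3.31) + 0.725·(0.25,-8.41) = (0.0822,-7.0075)
  v5: (1-0.725)·(2.67,-1.11) + 0.725·(3.57,-3) = (3.3225,-2.4802)
Shoelace sum Σ(x_i·y_{i+1} − x_{i+1}·y_i):
  i=1: 2.4900·-0.4570 − -2.7260·1.2630 = +2.3050 (running +2.3050)
  i=2: -2.7260·-2.0670 − -2.6843·-0.4570 = +4.4079 (running +6.7129)
  i=3: -2.6843·-7.0075 − 0.0822·-2.0670 = +18.9799 (running +25.6928)
  i=4: 0.0822·-2.4802 − 3.3225·-7.0075 = +23.0784 (running +48.7713)
  i=5: 3.3225·1.2630 − 2.4900·-2.4802 = +10.3721 (running +59.1434)
Area = |Σ|/2 = |59.1434|/2 = 29.5717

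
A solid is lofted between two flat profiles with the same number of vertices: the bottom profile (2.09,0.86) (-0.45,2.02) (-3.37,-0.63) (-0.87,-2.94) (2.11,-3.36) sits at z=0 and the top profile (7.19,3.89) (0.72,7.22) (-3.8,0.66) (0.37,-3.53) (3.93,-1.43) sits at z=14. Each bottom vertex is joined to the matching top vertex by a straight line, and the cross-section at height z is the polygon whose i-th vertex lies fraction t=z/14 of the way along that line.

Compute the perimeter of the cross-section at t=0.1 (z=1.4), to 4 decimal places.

Perimeter at t=0.1: 18.6062

Cross-section at t=0.1: each vertex is (1-t)·p0[i] + t·p1[i].
  v1: (1-0.1)·(2.09,0.86) + 0.1·(7.19,3.89) = (2.6000,1.1630)
  v2: (1-0.1)·(-0.45,2.02) + 0.1·(0.72,7.22) = (-0.3330,2.5400)
  v3: (1-0.1)·(-3.37,-0.63) + 0.1·(-3.8,0.66) = (-3.4130,-0.5010)
  v4: (1-0.1)·(-0.87,-2.94) + 0.1·(0.37,-3.53) = (-0.7460,-2.9990)
  v5: (1-0.1)·(2.11,-3.36) + 0.1·(3.93,-1.43) = (2.2920,-3.1670)
Perimeter = Σ |v_{i+1} − v_i|:
  edge 1→2: √(-2.9330² + 1.3770²) = 3.2402 (running 3.2402)
  edge 2→3: √(-3.0800² + -3.0410²) = 4.3283 (running 7.5684)
  edge 3→4: √(2.6670² + -2.4980²) = 3.6542 (running 11.2226)
  edge 4→5: √(3.0380² + -0.1680²) = 3.0426 (running 14.2652)
  edge 5→1: √(0.3080² + 4.3300²) = 4.3409 (running 18.6062)
Perimeter = 18.6062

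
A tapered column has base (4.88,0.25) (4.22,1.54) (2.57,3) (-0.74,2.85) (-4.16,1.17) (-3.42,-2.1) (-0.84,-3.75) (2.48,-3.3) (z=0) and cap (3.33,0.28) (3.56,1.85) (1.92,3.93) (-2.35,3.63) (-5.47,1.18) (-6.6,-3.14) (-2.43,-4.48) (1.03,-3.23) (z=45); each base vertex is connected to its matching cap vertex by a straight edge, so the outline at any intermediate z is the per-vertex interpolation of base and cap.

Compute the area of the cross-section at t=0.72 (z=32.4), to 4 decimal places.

Cross-section at t=0.72: each vertex is (1-t)·p0[i] + t·p1[i].
  v1: (1-0.72)·(4.88,0.25) + 0.72·(3.33,0.28) = (3.7640,0.2716)
  v2: (1-0.72)·(4.22,1.54) + 0.72·(3.56,1.85) = (3.7448,1.7632)
  v3: (1-0.72)·(2.57,3) + 0.72·(1.92,3.93) = (2.1020,3.6696)
  v4: (1-0.72)·(-0.74,2.85) + 0.72·(-2.35,3.63) = (-1.8992,3.4116)
  v5: (1-0.72)·(-4.16,1.17) + 0.72·(-5.47,1.18) = (-5.1032,1.1772)
  v6: (1-0.72)·(-3.42,-2.1) + 0.72·(-6.6,-3.14) = (-5.7096,-2.8488)
  v7: (1-0.72)·(-0.84,-3.75) + 0.72·(-2.43,-4.48) = (-1.9848,-4.2756)
  v8: (1-0.72)·(2.48,-3.3) + 0.72·(1.03,-3.23) = (1.4360,-3.2496)
Shoelace sum Σ(x_i·y_{i+1} − x_{i+1}·y_i):
  i=1: 3.7640·1.7632 − 3.7448·0.2716 = +5.6196 (running +5.6196)
  i=2: 3.7448·3.6696 − 2.1020·1.7632 = +10.0357 (running +15.6553)
  i=3: 2.1020·3.4116 − -1.8992·3.6696 = +14.1405 (running +29.7958)
  i=4: -1.8992·1.1772 − -5.1032·3.4116 = +15.1743 (running +44.9701)
  i=5: -5.1032·-2.8488 − -5.7096·1.1772 = +21.2593 (running +66.2294)
  i=6: -5.7096·-4.2756 − -1.9848·-2.8488 = +18.7577 (running +84.9871)
  i=7: -1.9848·-3.2496 − 1.4360·-4.2756 = +12.5896 (running +97.5767)
  i=8: 1.4360·0.2716 − 3.7640·-3.2496 = +12.6215 (running +110.1982)
Area = |Σ|/2 = |110.1982|/2 = 55.0991

Area at t=0.72: 55.0991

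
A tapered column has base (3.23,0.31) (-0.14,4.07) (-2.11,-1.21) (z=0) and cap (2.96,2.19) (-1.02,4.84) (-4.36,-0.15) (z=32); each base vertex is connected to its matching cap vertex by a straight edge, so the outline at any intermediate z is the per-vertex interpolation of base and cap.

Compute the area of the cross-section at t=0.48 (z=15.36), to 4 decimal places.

Area at t=0.48: 13.6548

Cross-section at t=0.48: each vertex is (1-t)·p0[i] + t·p1[i].
  v1: (1-0.48)·(3.23,0.31) + 0.48·(2.96,2.19) = (3.1004,1.2124)
  v2: (1-0.48)·(-0.14,4.07) + 0.48·(-1.02,4.84) = (-0.5624,4.4396)
  v3: (1-0.48)·(-2.11,-1.21) + 0.48·(-4.36,-0.15) = (-3.1900,-0.7012)
Shoelace sum Σ(x_i·y_{i+1} − x_{i+1}·y_i):
  i=1: 3.1004·4.4396 − -0.5624·1.2124 = +14.4464 (running +14.4464)
  i=2: -0.5624·-0.7012 − -3.1900·4.4396 = +14.5567 (running +29.0031)
  i=3: -3.1900·1.2124 − 3.1004·-0.7012 = -1.6936 (running +27.3095)
Area = |Σ|/2 = |27.3095|/2 = 13.6548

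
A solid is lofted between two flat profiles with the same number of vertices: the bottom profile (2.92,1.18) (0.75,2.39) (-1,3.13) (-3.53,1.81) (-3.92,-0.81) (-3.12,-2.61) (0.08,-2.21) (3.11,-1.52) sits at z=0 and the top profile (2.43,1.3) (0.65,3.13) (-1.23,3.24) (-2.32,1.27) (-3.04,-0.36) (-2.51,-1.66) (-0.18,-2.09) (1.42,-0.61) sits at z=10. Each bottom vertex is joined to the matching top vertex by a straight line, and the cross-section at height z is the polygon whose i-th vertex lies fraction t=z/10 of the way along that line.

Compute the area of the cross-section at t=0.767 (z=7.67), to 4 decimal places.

Cross-section at t=0.767: each vertex is (1-t)·p0[i] + t·p1[i].
  v1: (1-0.767)·(2.92,1.18) + 0.767·(2.43,1.3) = (2.5442,1.2720)
  v2: (1-0.767)·(0.75,2.39) + 0.767·(0.65,3.13) = (0.6733,2.9576)
  v3: (1-0.767)·(-1,3.13) + 0.767·(-1.23,3.24) = (-1.1764,3.2144)
  v4: (1-0.767)·(-3.53,1.81) + 0.767·(-2.32,1.27) = (-2.6019,1.3958)
  v5: (1-0.767)·(-3.92,-0.81) + 0.767·(-3.04,-0.36) = (-3.2450,-0.4648)
  v6: (1-0.767)·(-3.12,-2.61) + 0.767·(-2.51,-1.66) = (-2.6521,-1.8813)
  v7: (1-0.767)·(0.08,-2.21) + 0.767·(-0.18,-2.09) = (-0.1194,-2.1180)
  v8: (1-0.767)·(3.11,-1.52) + 0.767·(1.42,-0.61) = (1.8138,-0.8220)
Shoelace sum Σ(x_i·y_{i+1} − x_{i+1}·y_i):
  i=1: 2.5442·2.9576 − 0.6733·1.2720 = +6.6681 (running +6.6681)
  i=2: 0.6733·3.2144 − -1.1764·2.9576 = +5.6436 (running +12.3117)
  i=3: -1.1764·1.3958 − -2.6019·3.2144 = +6.7215 (running +19.0332)
  i=4: -2.6019·-0.4648 − -3.2450·1.3958 = +5.7390 (running +24.7722)
  i=5: -3.2450·-1.8813 − -2.6521·-0.4648 = +4.8722 (running +29.6444)
  i=6: -2.6521·-2.1180 − -0.1194·-1.8813 = +5.3924 (running +35.0368)
  i=7: -0.1194·-0.8220 − 1.8138·-2.1180 = +3.9397 (running +38.9765)
  i=8: 1.8138·1.2720 − 2.5442·-0.8220 = +4.3986 (running +43.3751)
Area = |Σ|/2 = |43.3751|/2 = 21.6875

Area at t=0.767: 21.6875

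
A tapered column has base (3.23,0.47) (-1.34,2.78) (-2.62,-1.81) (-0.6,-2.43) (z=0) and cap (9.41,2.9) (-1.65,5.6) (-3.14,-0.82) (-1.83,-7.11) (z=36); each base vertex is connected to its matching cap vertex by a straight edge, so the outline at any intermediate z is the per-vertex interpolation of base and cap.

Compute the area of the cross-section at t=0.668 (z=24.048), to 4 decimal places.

Area at t=0.668: 52.9671

Cross-section at t=0.668: each vertex is (1-t)·p0[i] + t·p1[i].
  v1: (1-0.668)·(3.23,0.47) + 0.668·(9.41,2.9) = (7.3582,2.0932)
  v2: (1-0.668)·(-1.34,2.78) + 0.668·(-1.65,5.6) = (-1.5471,4.6638)
  v3: (1-0.668)·(-2.62,-1.81) + 0.668·(-3.14,-0.82) = (-2.9674,-1.1487)
  v4: (1-0.668)·(-0.6,-2.43) + 0.668·(-1.83,-7.11) = (-1.4216,-5.5562)
Shoelace sum Σ(x_i·y_{i+1} − x_{i+1}·y_i):
  i=1: 7.3582·4.6638 − -1.5471·2.0932 = +37.5555 (running +37.5555)
  i=2: -1.5471·-1.1487 − -2.9674·4.6638 = +15.6162 (running +53.1716)
  i=3: -2.9674·-5.5562 − -1.4216·-1.1487 = +14.8544 (running +68.0260)
  i=4: -1.4216·2.0932 − 7.3582·-5.5562 = +37.9083 (running +105.9343)
Area = |Σ|/2 = |105.9343|/2 = 52.9671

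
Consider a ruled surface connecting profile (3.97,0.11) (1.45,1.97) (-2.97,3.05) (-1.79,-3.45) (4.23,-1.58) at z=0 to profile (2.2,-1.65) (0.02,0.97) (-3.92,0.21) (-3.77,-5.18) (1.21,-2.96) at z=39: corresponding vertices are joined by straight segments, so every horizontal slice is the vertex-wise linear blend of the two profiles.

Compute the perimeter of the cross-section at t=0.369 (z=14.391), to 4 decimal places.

Perimeter at t=0.369: 21.1593

Cross-section at t=0.369: each vertex is (1-t)·p0[i] + t·p1[i].
  v1: (1-0.369)·(3.97,0.11) + 0.369·(2.2,-1.65) = (3.3169,-0.5394)
  v2: (1-0.369)·(1.45,1.97) + 0.369·(0.02,0.97) = (0.9223,1.6010)
  v3: (1-0.369)·(-2.97,3.05) + 0.369·(-3.92,0.21) = (-3.3205,2.0020)
  v4: (1-0.369)·(-1.79,-3.45) + 0.369·(-3.77,-5.18) = (-2.5206,-4.0884)
  v5: (1-0.369)·(4.23,-1.58) + 0.369·(1.21,-2.96) = (3.1156,-2.0892)
Perimeter = Σ |v_{i+1} − v_i|:
  edge 1→2: √(-2.3945² + 2.1404²) = 3.2117 (running 3.2117)
  edge 2→3: √(-4.2429² + 0.4010²) = 4.2618 (running 7.4735)
  edge 3→4: √(0.7999² + -6.0904²) = 6.1427 (running 13.6163)
  edge 4→5: √(5.6362² + 1.9992²) = 5.9803 (running 19.5965)
  edge 5→1: √(0.2013² + 1.5498²) = 1.5628 (running 21.1593)
Perimeter = 21.1593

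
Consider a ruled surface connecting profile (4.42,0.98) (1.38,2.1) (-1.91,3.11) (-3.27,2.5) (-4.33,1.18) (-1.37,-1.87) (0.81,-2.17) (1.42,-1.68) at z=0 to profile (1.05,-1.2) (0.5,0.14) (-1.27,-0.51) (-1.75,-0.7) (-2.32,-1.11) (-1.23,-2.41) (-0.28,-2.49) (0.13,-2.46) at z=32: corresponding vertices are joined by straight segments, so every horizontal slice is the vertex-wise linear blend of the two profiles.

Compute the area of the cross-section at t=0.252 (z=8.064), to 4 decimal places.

Cross-section at t=0.252: each vertex is (1-t)·p0[i] + t·p1[i].
  v1: (1-0.252)·(4.42,0.98) + 0.252·(1.05,-1.2) = (3.5708,0.4306)
  v2: (1-0.252)·(1.38,2.1) + 0.252·(0.5,0.14) = (1.1582,1.6061)
  v3: (1-0.252)·(-1.91,3.11) + 0.252·(-1.27,-0.51) = (-1.7487,2.1978)
  v4: (1-0.252)·(-3.27,2.5) + 0.252·(-1.75,-0.7) = (-2.8870,1.6936)
  v5: (1-0.252)·(-4.33,1.18) + 0.252·(-2.32,-1.11) = (-3.8235,0.6029)
  v6: (1-0.252)·(-1.37,-1.87) + 0.252·(-1.23,-2.41) = (-1.3347,-2.0061)
  v7: (1-0.252)·(0.81,-2.17) + 0.252·(-0.28,-2.49) = (0.5353,-2.2506)
  v8: (1-0.252)·(1.42,-1.68) + 0.252·(0.13,-2.46) = (1.0949,-1.8766)
Shoelace sum Σ(x_i·y_{i+1} − x_{i+1}·y_i):
  i=1: 3.5708·1.6061 − 1.1582·0.4306 = +5.2361 (running +5.2361)
  i=2: 1.1582·2.1978 − -1.7487·1.6061 = +5.3541 (running +10.5903)
  i=3: -1.7487·1.6936 − -2.8870·2.1978 = +3.3832 (running +13.9735)
  i=4: -2.8870·0.6029 − -3.8235·1.6936 = +4.7348 (running +18.7083)
  i=5: -3.8235·-2.0061 − -1.3347·0.6029 = +8.4749 (running +27.1832)
  i=6: -1.3347·-2.2506 − 0.5353·-2.0061 = +4.0779 (running +31.2611)
  i=7: 0.5353·-1.8766 − 1.0949·-2.2506 = +1.4597 (running +32.7208)
  i=8: 1.0949·0.4306 − 3.5708·-1.8766 = +7.1723 (running +39.8931)
Area = |Σ|/2 = |39.8931|/2 = 19.9465

Area at t=0.252: 19.9465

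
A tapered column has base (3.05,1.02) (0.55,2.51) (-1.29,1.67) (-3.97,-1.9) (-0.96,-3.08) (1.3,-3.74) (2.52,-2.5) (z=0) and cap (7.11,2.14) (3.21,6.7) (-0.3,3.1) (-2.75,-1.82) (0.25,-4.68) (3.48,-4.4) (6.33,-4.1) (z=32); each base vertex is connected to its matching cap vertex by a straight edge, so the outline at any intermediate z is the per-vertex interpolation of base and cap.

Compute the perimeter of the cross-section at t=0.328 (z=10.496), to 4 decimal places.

Cross-section at t=0.328: each vertex is (1-t)·p0[i] + t·p1[i].
  v1: (1-0.328)·(3.05,1.02) + 0.328·(7.11,2.14) = (4.3817,1.3874)
  v2: (1-0.328)·(0.55,2.51) + 0.328·(3.21,6.7) = (1.4225,3.8843)
  v3: (1-0.328)·(-1.29,1.67) + 0.328·(-0.3,3.1) = (-0.9653,2.1390)
  v4: (1-0.328)·(-3.97,-1.9) + 0.328·(-2.75,-1.82) = (-3.5698,-1.8738)
  v5: (1-0.328)·(-0.96,-3.08) + 0.328·(0.25,-4.68) = (-0.5631,-3.6048)
  v6: (1-0.328)·(1.3,-3.74) + 0.328·(3.48,-4.4) = (2.0150,-3.9565)
  v7: (1-0.328)·(2.52,-2.5) + 0.328·(6.33,-4.1) = (3.7697,-3.0248)
Perimeter = Σ |v_{i+1} − v_i|:
  edge 1→2: √(-2.9592² + 2.4970²) = 3.8719 (running 3.8719)
  edge 2→3: √(-2.3878² + -1.7453²) = 2.9576 (running 6.8295)
  edge 3→4: √(-2.6046² + -4.0128²) = 4.7840 (running 11.6135)
  edge 4→5: √(3.0067² + -1.7310²) = 3.4694 (running 15.0829)
  edge 5→6: √(2.5782² + -0.3517²) = 2.6020 (running 17.6849)
  edge 6→7: √(1.7546² + 0.9317²) = 1.9867 (running 19.6716)
  edge 7→1: √(0.6120² + 4.4122²) = 4.4544 (running 24.1260)
Perimeter = 24.1260

Perimeter at t=0.328: 24.1260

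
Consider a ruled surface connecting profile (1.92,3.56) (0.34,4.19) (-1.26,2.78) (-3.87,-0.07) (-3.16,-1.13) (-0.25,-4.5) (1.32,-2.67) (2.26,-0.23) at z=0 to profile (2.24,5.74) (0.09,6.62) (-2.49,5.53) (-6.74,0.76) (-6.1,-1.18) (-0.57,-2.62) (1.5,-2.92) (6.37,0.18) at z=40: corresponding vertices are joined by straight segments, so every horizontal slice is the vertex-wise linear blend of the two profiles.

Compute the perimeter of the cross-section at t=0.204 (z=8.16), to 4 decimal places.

Cross-section at t=0.204: each vertex is (1-t)·p0[i] + t·p1[i].
  v1: (1-0.204)·(1.92,3.56) + 0.204·(2.24,5.74) = (1.9853,4.0047)
  v2: (1-0.204)·(0.34,4.19) + 0.204·(0.09,6.62) = (0.2890,4.6857)
  v3: (1-0.204)·(-1.26,2.78) + 0.204·(-2.49,5.53) = (-1.5109,3.3410)
  v4: (1-0.204)·(-3.87,-0.07) + 0.204·(-6.74,0.76) = (-4.4555,0.0993)
  v5: (1-0.204)·(-3.16,-1.13) + 0.204·(-6.1,-1.18) = (-3.7598,-1.1402)
  v6: (1-0.204)·(-0.25,-4.5) + 0.204·(-0.57,-2.62) = (-0.3153,-4.1165)
  v7: (1-0.204)·(1.32,-2.67) + 0.204·(1.5,-2.92) = (1.3567,-2.7210)
  v8: (1-0.204)·(2.26,-0.23) + 0.204·(6.37,0.18) = (3.0984,-0.1464)
Perimeter = Σ |v_{i+1} − v_i|:
  edge 1→2: √(-1.6963² + 0.6810²) = 1.8279 (running 1.8279)
  edge 2→3: √(-1.7999² + -1.3447²) = 2.2468 (running 4.0746)
  edge 3→4: √(-2.9446² + -3.2417²) = 4.3794 (running 8.4540)
  edge 4→5: √(0.6957² + -1.2395²) = 1.4214 (running 9.8754)
  edge 5→6: √(3.4445² + -2.9763²) = 4.5522 (running 14.4277)
  edge 6→7: √(1.6720² + 1.3955²) = 2.1778 (running 16.6055)
  edge 7→8: √(1.7417² + 2.5746²) = 3.1084 (running 19.7139)
  edge 8→1: √(-1.1132² + 4.1511²) = 4.2977 (running 24.0117)
Perimeter = 24.0117

Perimeter at t=0.204: 24.0117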